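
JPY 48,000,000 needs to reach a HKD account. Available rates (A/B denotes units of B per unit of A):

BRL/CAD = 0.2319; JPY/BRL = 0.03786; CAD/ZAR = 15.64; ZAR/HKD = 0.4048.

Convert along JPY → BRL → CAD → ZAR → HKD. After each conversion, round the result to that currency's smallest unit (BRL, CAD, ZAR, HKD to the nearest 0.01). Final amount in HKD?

HKD 2,668,086.14

JPY 48,000,000 × 0.03786 = BRL 1,817,280.00
BRL 1,817,280.00 × 0.2319 = CAD 421,427.23
CAD 421,427.23 × 15.64 = ZAR 6,591,121.88
ZAR 6,591,121.88 × 0.4048 = HKD 2,668,086.14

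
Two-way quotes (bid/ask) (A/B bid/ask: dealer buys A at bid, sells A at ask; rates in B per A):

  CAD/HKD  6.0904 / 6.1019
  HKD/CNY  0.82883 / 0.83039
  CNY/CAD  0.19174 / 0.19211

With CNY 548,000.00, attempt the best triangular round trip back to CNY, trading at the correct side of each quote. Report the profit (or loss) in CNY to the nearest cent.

Best loop CNY → HKD → CAD → CNY:
CNY 548,000.00 ÷ 0.83039 (buy HKD at ask) = HKD 659,930.88
HKD 659,930.88 ÷ 6.1019 (buy CAD at ask) = CAD 108,151.70
CAD 108,151.70 ÷ 0.19211 (buy CNY at ask) = CNY 562,967.59

Net profit: CNY 14,967.59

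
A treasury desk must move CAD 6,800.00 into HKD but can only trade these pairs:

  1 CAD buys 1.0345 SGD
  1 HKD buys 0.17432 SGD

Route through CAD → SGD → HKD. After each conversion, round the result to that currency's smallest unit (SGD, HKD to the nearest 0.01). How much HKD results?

HKD 40,354.52

CAD 6,800.00 × 1.0345 = SGD 7,034.60
SGD 7,034.60 ÷ 0.17432 = HKD 40,354.52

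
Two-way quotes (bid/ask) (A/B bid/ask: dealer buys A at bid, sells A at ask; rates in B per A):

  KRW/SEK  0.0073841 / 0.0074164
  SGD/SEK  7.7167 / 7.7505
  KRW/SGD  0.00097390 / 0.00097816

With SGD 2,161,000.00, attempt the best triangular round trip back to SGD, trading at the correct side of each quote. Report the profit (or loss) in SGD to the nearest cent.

Best loop SGD → SEK → KRW → SGD:
SGD 2,161,000.00 × 7.7167 (sell SGD at bid) = SEK 16,675,788.70
SEK 16,675,788.70 ÷ 0.0074164 (buy KRW at ask) = KRW 2,248,501,793
KRW 2,248,501,793 × 0.00097390 (sell KRW at bid) = SGD 2,189,815.90

Net profit: SGD 28,815.90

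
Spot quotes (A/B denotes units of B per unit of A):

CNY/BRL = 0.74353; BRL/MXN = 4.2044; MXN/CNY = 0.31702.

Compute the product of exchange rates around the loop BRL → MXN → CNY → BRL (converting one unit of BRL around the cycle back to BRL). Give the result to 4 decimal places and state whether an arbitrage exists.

0.9910 (arbitrage exists)

Around BRL → MXN → CNY → BRL: 1 × 4.2044 × 0.31702 × 0.74353 = 0.991035
Product < 1; profitable direction is BRL → CNY → MXN → BRL.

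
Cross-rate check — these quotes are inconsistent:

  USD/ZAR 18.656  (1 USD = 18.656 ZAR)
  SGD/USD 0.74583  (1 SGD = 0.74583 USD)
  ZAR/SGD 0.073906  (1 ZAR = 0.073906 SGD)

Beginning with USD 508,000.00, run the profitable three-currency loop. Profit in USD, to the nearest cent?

Profit: USD 14,398.34

Profitable loop is USD → ZAR → SGD → USD:
USD 508,000.00 × 18.656 = ZAR 9,477,248.00
ZAR 9,477,248.00 × 0.073906 = SGD 700,425.49
SGD 700,425.49 × 0.74583 = USD 522,398.34
Profit = USD 522,398.34 − USD 508,000.00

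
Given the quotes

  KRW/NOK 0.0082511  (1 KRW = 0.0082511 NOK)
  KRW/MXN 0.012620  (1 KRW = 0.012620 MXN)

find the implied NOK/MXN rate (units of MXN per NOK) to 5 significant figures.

NOK/MXN = 1.5295

1 NOK ÷ 0.0082511 = 121.196 KRW
121.196 KRW × 0.012620 = 1.52949 MXN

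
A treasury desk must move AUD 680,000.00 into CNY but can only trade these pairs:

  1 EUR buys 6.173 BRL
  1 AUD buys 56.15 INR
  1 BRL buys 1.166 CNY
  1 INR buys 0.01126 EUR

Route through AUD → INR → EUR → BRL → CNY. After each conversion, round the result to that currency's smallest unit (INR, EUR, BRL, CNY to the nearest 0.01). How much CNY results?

AUD 680,000.00 × 56.15 = INR 38,182,000.00
INR 38,182,000.00 × 0.01126 = EUR 429,929.32
EUR 429,929.32 × 6.173 = BRL 2,653,953.69
BRL 2,653,953.69 × 1.166 = CNY 3,094,510.00

CNY 3,094,510.00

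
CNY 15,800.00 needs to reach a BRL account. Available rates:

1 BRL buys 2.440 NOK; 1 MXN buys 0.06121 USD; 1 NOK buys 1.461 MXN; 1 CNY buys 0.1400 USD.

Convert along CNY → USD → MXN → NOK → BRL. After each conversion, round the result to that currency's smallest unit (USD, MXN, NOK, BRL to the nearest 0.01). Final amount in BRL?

BRL 10,137.31

CNY 15,800.00 × 0.1400 = USD 2,212.00
USD 2,212.00 ÷ 0.06121 = MXN 36,137.89
MXN 36,137.89 ÷ 1.461 = NOK 24,735.04
NOK 24,735.04 ÷ 2.440 = BRL 10,137.31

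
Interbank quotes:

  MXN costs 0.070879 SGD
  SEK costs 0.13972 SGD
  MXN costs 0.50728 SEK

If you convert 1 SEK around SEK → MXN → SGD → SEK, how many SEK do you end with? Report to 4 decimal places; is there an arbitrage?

Around SEK → MXN → SGD → SEK: 1 ÷ 0.50728 × 0.070879 ÷ 0.13972 = 1.000026
Product ≈ 1 (deviation 0.003%, within rounding noise).

1.0000 (no arbitrage)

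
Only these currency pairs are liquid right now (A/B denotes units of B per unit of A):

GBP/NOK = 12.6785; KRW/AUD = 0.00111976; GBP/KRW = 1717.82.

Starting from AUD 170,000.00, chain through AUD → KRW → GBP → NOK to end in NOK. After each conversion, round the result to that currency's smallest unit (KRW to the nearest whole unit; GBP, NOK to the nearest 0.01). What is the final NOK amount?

NOK 1,120,506.05

AUD 170,000.00 ÷ 0.00111976 = KRW 151,818,247
KRW 151,818,247 ÷ 1717.82 = GBP 88,378.44
GBP 88,378.44 × 12.6785 = NOK 1,120,506.05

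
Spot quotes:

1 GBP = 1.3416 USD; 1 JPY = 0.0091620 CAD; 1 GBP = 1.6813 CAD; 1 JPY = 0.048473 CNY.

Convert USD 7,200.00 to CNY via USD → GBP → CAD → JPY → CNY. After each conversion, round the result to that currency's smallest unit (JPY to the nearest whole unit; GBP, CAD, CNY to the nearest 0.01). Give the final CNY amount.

USD 7,200.00 ÷ 1.3416 = GBP 5,366.73
GBP 5,366.73 × 1.6813 = CAD 9,023.08
CAD 9,023.08 ÷ 0.0091620 = JPY 984,837
JPY 984,837 × 0.048473 = CNY 47,738.00

CNY 47,738.00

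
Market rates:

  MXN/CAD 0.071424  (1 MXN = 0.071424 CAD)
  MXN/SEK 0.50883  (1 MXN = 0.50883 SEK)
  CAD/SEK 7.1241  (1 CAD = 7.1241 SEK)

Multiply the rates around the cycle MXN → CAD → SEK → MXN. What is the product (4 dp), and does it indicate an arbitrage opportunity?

Around MXN → CAD → SEK → MXN: 1 × 0.071424 × 7.1241 ÷ 0.50883 = 1.000003
Product ≈ 1 (deviation 0.000%, within rounding noise).

1.0000 (no arbitrage)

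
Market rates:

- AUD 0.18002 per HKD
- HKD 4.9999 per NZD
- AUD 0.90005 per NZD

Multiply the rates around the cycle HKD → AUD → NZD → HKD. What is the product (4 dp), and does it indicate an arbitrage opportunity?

Around HKD → AUD → NZD → HKD: 1 × 0.18002 ÷ 0.90005 × 4.9999 = 1.000036
Product ≈ 1 (deviation 0.004%, within rounding noise).

1.0000 (no arbitrage)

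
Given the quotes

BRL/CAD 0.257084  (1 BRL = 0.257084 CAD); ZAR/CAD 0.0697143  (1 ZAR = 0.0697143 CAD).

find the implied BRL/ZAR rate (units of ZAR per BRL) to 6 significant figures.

BRL/ZAR = 3.68768

1 BRL × 0.257084 = 0.257084 CAD
0.257084 CAD ÷ 0.0697143 = 3.68768 ZAR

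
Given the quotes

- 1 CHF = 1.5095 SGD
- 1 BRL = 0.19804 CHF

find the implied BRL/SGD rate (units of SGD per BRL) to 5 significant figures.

1 BRL × 0.19804 = 0.19804 CHF
0.19804 CHF × 1.5095 = 0.298941 SGD

BRL/SGD = 0.29894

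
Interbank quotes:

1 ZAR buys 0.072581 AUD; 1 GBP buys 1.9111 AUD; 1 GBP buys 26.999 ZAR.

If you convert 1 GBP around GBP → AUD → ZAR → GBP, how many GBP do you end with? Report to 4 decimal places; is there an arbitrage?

Around GBP → AUD → ZAR → GBP: 1 × 1.9111 ÷ 0.072581 ÷ 26.999 = 0.975243
Product < 1; profitable direction is GBP → ZAR → AUD → GBP.

0.9752 (arbitrage exists)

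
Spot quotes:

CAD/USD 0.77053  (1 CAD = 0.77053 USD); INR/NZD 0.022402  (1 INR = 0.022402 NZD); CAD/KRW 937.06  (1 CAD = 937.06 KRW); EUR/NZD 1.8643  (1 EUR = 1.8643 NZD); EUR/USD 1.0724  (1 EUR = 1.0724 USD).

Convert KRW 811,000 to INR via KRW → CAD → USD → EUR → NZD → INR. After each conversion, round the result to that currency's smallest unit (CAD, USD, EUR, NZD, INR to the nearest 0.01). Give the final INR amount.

KRW 811,000 ÷ 937.06 = CAD 865.47
CAD 865.47 × 0.77053 = USD 666.87
USD 666.87 ÷ 1.0724 = EUR 621.85
EUR 621.85 × 1.8643 = NZD 1,159.31
NZD 1,159.31 ÷ 0.022402 = INR 51,750.29

INR 51,750.29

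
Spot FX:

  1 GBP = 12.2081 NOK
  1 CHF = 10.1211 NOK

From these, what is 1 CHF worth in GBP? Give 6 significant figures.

CHF/GBP = 0.829048

1 CHF × 10.1211 = 10.1211 NOK
10.1211 NOK ÷ 12.2081 = 0.829048 GBP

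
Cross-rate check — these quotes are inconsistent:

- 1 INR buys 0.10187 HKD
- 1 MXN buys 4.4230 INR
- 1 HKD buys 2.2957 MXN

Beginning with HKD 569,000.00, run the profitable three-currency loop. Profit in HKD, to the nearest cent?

Profitable loop is HKD → MXN → INR → HKD:
HKD 569,000.00 × 2.2957 = MXN 1,306,253.30
MXN 1,306,253.30 × 4.4230 = INR 5,777,558.35
INR 5,777,558.35 × 0.10187 = HKD 588,559.87
Profit = HKD 588,559.87 − HKD 569,000.00

Profit: HKD 19,559.87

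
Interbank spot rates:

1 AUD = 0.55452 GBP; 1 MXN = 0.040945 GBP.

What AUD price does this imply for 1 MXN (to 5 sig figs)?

1 MXN × 0.040945 = 0.040945 GBP
0.040945 GBP ÷ 0.55452 = 0.0738386 AUD

MXN/AUD = 0.073839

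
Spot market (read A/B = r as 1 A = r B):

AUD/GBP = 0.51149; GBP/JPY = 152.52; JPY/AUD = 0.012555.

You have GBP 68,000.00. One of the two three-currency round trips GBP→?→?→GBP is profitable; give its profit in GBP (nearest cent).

Profit: GBP 1,426.98

Profitable loop is GBP → AUD → JPY → GBP:
GBP 68,000.00 ÷ 0.51149 = AUD 132,944.93
AUD 132,944.93 ÷ 0.012555 = JPY 10,589,002
JPY 10,589,002 ÷ 152.52 = GBP 69,426.98
Profit = GBP 69,426.98 − GBP 68,000.00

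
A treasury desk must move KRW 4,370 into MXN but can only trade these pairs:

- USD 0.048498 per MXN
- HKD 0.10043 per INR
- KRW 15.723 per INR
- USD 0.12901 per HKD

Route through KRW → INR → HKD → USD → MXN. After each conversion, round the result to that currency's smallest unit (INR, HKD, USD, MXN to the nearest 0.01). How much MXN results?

MXN 74.23

KRW 4,370 ÷ 15.723 = INR 277.94
INR 277.94 × 0.10043 = HKD 27.91
HKD 27.91 × 0.12901 = USD 3.60
USD 3.60 ÷ 0.048498 = MXN 74.23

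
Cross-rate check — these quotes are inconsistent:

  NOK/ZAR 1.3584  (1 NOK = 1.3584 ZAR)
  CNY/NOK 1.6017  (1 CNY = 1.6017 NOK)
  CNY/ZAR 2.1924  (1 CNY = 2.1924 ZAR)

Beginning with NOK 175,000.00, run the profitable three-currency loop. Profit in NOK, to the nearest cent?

Profitable loop is NOK → CNY → ZAR → NOK:
NOK 175,000.00 ÷ 1.6017 = CNY 109,258.91
CNY 109,258.91 × 2.1924 = ZAR 239,539.24
ZAR 239,539.24 ÷ 1.3584 = NOK 176,339.25
Profit = NOK 176,339.25 − NOK 175,000.00

Profit: NOK 1,339.25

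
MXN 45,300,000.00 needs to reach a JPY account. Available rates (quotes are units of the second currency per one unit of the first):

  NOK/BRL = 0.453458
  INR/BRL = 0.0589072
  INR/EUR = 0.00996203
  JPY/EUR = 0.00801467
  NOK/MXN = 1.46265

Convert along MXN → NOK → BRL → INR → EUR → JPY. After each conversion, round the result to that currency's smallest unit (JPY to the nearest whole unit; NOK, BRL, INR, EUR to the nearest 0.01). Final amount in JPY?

JPY 296,338,907

MXN 45,300,000.00 ÷ 1.46265 = NOK 30,971,182.44
NOK 30,971,182.44 × 0.453458 = BRL 14,044,130.45
BRL 14,044,130.45 ÷ 0.0589072 = INR 238,411,101.70
INR 238,411,101.70 × 0.00996203 = EUR 2,375,058.55
EUR 2,375,058.55 ÷ 0.00801467 = JPY 296,338,907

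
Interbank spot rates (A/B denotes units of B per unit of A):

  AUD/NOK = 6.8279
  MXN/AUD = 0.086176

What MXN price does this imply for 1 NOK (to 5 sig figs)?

1 NOK ÷ 6.8279 = 0.146458 AUD
0.146458 AUD ÷ 0.086176 = 1.69952 MXN

NOK/MXN = 1.6995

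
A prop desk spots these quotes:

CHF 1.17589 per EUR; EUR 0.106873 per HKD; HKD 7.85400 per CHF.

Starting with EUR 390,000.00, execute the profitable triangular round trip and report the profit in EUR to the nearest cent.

Profit: EUR 5,129.10

Profitable loop is EUR → HKD → CHF → EUR:
EUR 390,000.00 ÷ 0.106873 = HKD 3,649,191.10
HKD 3,649,191.10 ÷ 7.85400 = CHF 464,628.35
CHF 464,628.35 ÷ 1.17589 = EUR 395,129.10
Profit = EUR 395,129.10 − EUR 390,000.00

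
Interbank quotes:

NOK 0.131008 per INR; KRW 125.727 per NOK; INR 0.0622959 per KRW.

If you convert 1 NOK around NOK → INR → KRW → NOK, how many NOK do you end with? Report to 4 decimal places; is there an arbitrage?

0.9746 (arbitrage exists)

Around NOK → INR → KRW → NOK: 1 ÷ 0.131008 ÷ 0.0622959 ÷ 125.727 = 0.974573
Product < 1; profitable direction is NOK → KRW → INR → NOK.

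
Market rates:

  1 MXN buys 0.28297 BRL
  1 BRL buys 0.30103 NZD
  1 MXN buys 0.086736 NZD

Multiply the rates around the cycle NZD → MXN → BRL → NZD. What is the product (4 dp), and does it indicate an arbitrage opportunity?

0.9821 (arbitrage exists)

Around NZD → MXN → BRL → NZD: 1 ÷ 0.086736 × 0.28297 × 0.30103 = 0.982089
Product < 1; profitable direction is NZD → BRL → MXN → NZD.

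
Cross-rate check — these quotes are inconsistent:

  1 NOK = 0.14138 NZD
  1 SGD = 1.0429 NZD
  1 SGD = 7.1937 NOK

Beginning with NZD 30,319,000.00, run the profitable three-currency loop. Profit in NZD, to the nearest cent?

Profitable loop is NZD → NOK → SGD → NZD:
NZD 30,319,000.00 ÷ 0.14138 = NOK 214,450,417.32
NOK 214,450,417.32 ÷ 7.1937 = SGD 29,810,864.69
SGD 29,810,864.69 × 1.0429 = NZD 31,089,750.78
Profit = NZD 31,089,750.78 − NZD 30,319,000.00

Profit: NZD 770,750.78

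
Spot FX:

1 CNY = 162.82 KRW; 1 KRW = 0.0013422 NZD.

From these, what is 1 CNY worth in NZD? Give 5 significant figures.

CNY/NZD = 0.21854

1 CNY × 162.82 = 162.82 KRW
162.82 KRW × 0.0013422 = 0.218537 NZD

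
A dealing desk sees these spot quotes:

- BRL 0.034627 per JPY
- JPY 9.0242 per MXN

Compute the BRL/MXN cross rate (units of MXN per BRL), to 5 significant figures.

1 BRL ÷ 0.034627 = 28.8792 JPY
28.8792 JPY ÷ 9.0242 = 3.20019 MXN

BRL/MXN = 3.2002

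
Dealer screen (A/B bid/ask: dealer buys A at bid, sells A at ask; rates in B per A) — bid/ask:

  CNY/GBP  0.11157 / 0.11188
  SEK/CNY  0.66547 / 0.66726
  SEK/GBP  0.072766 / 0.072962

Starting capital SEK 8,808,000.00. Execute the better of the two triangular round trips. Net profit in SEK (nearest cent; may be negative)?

Net profit: SEK 155,063.86

Best loop SEK → CNY → GBP → SEK:
SEK 8,808,000.00 × 0.66547 (sell SEK at bid) = CNY 5,861,459.76
CNY 5,861,459.76 × 0.11157 (sell CNY at bid) = GBP 653,963.07
GBP 653,963.07 ÷ 0.072962 (buy SEK at ask) = SEK 8,963,063.86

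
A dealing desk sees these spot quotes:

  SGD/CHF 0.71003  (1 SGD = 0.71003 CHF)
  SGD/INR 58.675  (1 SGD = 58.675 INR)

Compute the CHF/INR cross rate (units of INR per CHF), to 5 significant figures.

1 CHF ÷ 0.71003 = 1.40839 SGD
1.40839 SGD × 58.675 = 82.6374 INR

CHF/INR = 82.637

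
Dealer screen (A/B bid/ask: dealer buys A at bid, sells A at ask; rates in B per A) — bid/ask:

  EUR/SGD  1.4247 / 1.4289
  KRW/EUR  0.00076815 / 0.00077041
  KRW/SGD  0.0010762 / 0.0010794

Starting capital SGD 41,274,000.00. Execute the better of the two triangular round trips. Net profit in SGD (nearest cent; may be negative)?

Best loop SGD → KRW → EUR → SGD:
SGD 41,274,000.00 ÷ 0.0010794 (buy KRW at ask) = KRW 38,237,909,950
KRW 38,237,909,950 × 0.00076815 (sell KRW at bid) = EUR 29,372,450.53
EUR 29,372,450.53 × 1.4247 (sell EUR at bid) = SGD 41,846,930.27

Net profit: SGD 572,930.27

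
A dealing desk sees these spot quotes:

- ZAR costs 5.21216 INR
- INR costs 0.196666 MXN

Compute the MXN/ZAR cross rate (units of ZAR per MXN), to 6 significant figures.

MXN/ZAR = 0.975558

1 MXN ÷ 0.196666 = 5.08476 INR
5.08476 INR ÷ 5.21216 = 0.975558 ZAR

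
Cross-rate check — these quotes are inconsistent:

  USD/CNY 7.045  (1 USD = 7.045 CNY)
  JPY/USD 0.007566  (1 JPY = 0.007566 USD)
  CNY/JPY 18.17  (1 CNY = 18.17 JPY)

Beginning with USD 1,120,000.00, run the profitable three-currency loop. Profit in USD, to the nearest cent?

Profit: USD 36,420.44

Profitable loop is USD → JPY → CNY → USD:
USD 1,120,000.00 ÷ 0.007566 = JPY 148,030,663
JPY 148,030,663 ÷ 18.17 = CNY 8,146,982.03
CNY 8,146,982.03 ÷ 7.045 = USD 1,156,420.44
Profit = USD 1,156,420.44 − USD 1,120,000.00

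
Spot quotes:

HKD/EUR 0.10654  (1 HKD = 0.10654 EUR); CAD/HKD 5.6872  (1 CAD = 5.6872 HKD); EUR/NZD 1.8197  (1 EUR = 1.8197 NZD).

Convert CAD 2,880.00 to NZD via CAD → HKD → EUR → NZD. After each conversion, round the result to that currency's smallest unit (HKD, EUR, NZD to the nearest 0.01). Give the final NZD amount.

CAD 2,880.00 × 5.6872 = HKD 16,379.14
HKD 16,379.14 × 0.10654 = EUR 1,745.03
EUR 1,745.03 × 1.8197 = NZD 3,175.43

NZD 3,175.43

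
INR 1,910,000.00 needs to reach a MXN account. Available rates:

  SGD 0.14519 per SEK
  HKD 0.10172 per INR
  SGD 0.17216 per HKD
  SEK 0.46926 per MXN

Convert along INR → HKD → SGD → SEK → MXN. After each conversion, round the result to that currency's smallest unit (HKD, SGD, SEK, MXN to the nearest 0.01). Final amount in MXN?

INR 1,910,000.00 × 0.10172 = HKD 194,285.20
HKD 194,285.20 × 0.17216 = SGD 33,448.14
SGD 33,448.14 ÷ 0.14519 = SEK 230,374.96
SEK 230,374.96 ÷ 0.46926 = MXN 490,932.45

MXN 490,932.45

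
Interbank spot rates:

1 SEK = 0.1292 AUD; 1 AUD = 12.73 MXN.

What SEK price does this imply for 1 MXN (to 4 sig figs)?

MXN/SEK = 0.6080

1 MXN ÷ 12.73 = 0.0785546 AUD
0.0785546 AUD ÷ 0.1292 = 0.608008 SEK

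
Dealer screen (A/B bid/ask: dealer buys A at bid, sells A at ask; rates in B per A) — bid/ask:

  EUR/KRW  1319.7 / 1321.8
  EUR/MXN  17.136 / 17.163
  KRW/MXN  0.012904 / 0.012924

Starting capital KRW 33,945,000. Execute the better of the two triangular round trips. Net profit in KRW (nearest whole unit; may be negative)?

Net profit: KRW 105,428

Best loop KRW → EUR → MXN → KRW:
KRW 33,945,000 ÷ 1321.8 (buy EUR at ask) = EUR 25,680.89
EUR 25,680.89 × 17.136 (sell EUR at bid) = MXN 440,067.73
MXN 440,067.73 ÷ 0.012924 (buy KRW at ask) = KRW 34,050,428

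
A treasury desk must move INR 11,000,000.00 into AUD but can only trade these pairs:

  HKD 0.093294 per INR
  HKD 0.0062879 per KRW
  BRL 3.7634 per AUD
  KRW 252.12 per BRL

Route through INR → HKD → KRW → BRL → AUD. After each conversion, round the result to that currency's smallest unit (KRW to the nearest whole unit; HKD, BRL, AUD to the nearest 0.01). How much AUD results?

INR 11,000,000.00 × 0.093294 = HKD 1,026,234.00
HKD 1,026,234.00 ÷ 0.0062879 = KRW 163,207,748
KRW 163,207,748 ÷ 252.12 = BRL 647,341.54
BRL 647,341.54 ÷ 3.7634 = AUD 172,009.76

AUD 172,009.76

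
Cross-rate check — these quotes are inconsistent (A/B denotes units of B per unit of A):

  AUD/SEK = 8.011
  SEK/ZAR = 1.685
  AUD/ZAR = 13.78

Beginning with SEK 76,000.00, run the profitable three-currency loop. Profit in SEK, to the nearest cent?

Profitable loop is SEK → AUD → ZAR → SEK:
SEK 76,000.00 ÷ 8.011 = AUD 9,486.96
AUD 9,486.96 × 13.78 = ZAR 130,730.25
ZAR 130,730.25 ÷ 1.685 = SEK 77,584.72
Profit = SEK 77,584.72 − SEK 76,000.00

Profit: SEK 1,584.72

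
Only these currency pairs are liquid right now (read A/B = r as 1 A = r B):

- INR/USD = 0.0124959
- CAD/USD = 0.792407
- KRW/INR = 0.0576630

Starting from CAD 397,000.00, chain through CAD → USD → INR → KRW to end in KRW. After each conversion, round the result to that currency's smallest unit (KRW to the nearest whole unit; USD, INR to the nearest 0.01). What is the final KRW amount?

CAD 397,000.00 × 0.792407 = USD 314,585.58
USD 314,585.58 ÷ 0.0124959 = INR 25,175,103.83
INR 25,175,103.83 ÷ 0.0576630 = KRW 436,590,254

KRW 436,590,254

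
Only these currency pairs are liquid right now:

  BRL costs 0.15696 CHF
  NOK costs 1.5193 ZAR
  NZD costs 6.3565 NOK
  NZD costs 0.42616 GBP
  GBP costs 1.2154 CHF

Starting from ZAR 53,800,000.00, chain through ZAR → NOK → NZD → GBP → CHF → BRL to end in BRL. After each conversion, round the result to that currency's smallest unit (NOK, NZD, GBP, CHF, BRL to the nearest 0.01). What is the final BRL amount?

ZAR 53,800,000.00 ÷ 1.5193 = NOK 35,411,044.56
NOK 35,411,044.56 ÷ 6.3565 = NZD 5,570,840.02
NZD 5,570,840.02 × 0.42616 = GBP 2,374,069.18
GBP 2,374,069.18 × 1.2154 = CHF 2,885,443.68
CHF 2,885,443.68 ÷ 0.15696 = BRL 18,383,305.81

BRL 18,383,305.81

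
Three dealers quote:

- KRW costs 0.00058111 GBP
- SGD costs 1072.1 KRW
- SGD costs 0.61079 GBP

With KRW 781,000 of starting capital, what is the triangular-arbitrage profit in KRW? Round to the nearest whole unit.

Profit: KRW 15,623

Profitable loop is KRW → GBP → SGD → KRW:
KRW 781,000 × 0.00058111 = GBP 453.85
GBP 453.85 ÷ 0.61079 = SGD 743.05
SGD 743.05 × 1072.1 = KRW 796,623
Profit = KRW 796,623 − KRW 781,000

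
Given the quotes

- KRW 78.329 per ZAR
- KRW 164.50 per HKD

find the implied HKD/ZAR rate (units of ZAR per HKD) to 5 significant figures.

1 HKD × 164.50 = 164.5 KRW
164.5 KRW ÷ 78.329 = 2.10012 ZAR

HKD/ZAR = 2.1001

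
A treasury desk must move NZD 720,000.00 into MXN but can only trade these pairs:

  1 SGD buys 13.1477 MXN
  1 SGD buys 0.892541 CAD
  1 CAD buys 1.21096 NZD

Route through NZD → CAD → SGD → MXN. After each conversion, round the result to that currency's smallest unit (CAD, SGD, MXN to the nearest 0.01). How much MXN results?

MXN 8,758,390.58

NZD 720,000.00 ÷ 1.21096 = CAD 594,569.60
CAD 594,569.60 ÷ 0.892541 = SGD 666,153.82
SGD 666,153.82 × 13.1477 = MXN 8,758,390.58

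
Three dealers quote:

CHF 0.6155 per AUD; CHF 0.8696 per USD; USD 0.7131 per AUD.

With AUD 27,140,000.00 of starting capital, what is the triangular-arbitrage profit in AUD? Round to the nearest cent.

Profitable loop is AUD → USD → CHF → AUD:
AUD 27,140,000.00 × 0.7131 = USD 19,353,534.00
USD 19,353,534.00 × 0.8696 = CHF 16,829,833.17
CHF 16,829,833.17 ÷ 0.6155 = AUD 27,343,352.02
Profit = AUD 27,343,352.02 − AUD 27,140,000.00

Profit: AUD 203,352.02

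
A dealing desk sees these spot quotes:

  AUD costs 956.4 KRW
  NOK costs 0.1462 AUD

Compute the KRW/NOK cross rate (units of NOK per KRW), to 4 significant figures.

1 KRW ÷ 956.4 = 0.00104559 AUD
0.00104559 AUD ÷ 0.1462 = 0.00715176 NOK

KRW/NOK = 0.007152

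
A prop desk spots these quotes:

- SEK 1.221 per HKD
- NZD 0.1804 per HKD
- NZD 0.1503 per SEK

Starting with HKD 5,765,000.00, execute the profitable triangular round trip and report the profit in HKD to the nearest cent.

Profitable loop is HKD → SEK → NZD → HKD:
HKD 5,765,000.00 × 1.221 = SEK 7,039,065.00
SEK 7,039,065.00 × 0.1503 = NZD 1,057,971.47
NZD 1,057,971.47 ÷ 0.1804 = HKD 5,864,586.86
Profit = HKD 5,864,586.86 − HKD 5,765,000.00

Profit: HKD 99,586.86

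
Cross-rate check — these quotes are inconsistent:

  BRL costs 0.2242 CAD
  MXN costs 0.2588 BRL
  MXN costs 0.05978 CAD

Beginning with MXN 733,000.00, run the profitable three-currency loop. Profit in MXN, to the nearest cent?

Profitable loop is MXN → CAD → BRL → MXN:
MXN 733,000.00 × 0.05978 = CAD 43,818.74
CAD 43,818.74 ÷ 0.2242 = BRL 195,444.87
BRL 195,444.87 ÷ 0.2588 = MXN 755,196.56
Profit = MXN 755,196.56 − MXN 733,000.00

Profit: MXN 22,196.56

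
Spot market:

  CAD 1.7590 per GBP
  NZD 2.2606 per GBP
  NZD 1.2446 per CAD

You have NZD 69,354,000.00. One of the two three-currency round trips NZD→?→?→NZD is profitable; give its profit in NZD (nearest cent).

Profitable loop is NZD → CAD → GBP → NZD:
NZD 69,354,000.00 ÷ 1.2446 = CAD 55,723,927.37
CAD 55,723,927.37 ÷ 1.7590 = GBP 31,679,321.98
GBP 31,679,321.98 × 2.2606 = NZD 71,614,275.27
Profit = NZD 71,614,275.27 − NZD 69,354,000.00

Profit: NZD 2,260,275.27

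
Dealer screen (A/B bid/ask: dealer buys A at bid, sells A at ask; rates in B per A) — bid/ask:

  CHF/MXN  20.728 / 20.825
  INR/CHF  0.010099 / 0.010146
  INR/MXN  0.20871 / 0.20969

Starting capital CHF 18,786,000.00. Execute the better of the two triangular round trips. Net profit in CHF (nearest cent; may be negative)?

Net result: CHF -32,066.55 (no profitable arbitrage after spreads)

Best loop CHF → MXN → INR → CHF:
CHF 18,786,000.00 × 20.728 (sell CHF at bid) = MXN 389,396,208.00
MXN 389,396,208.00 ÷ 0.20969 (buy INR at ask) = INR 1,857,008,956.08
INR 1,857,008,956.08 × 0.010099 (sell INR at bid) = CHF 18,753,933.45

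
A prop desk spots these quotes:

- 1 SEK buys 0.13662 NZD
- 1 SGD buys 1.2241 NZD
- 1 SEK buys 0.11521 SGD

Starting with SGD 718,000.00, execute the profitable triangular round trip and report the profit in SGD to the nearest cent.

Profitable loop is SGD → NZD → SEK → SGD:
SGD 718,000.00 × 1.2241 = NZD 878,903.80
NZD 878,903.80 ÷ 0.13662 = SEK 6,433,200.12
SEK 6,433,200.12 × 0.11521 = SGD 741,168.99
Profit = SGD 741,168.99 − SGD 718,000.00

Profit: SGD 23,168.99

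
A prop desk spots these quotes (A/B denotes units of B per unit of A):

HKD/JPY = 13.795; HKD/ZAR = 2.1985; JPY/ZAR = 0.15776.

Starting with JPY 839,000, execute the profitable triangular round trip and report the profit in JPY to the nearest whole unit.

Profit: JPY 8,559

Profitable loop is JPY → HKD → ZAR → JPY:
JPY 839,000 ÷ 13.795 = HKD 60,819.14
HKD 60,819.14 × 2.1985 = ZAR 133,710.87
ZAR 133,710.87 ÷ 0.15776 = JPY 847,559
Profit = JPY 847,559 − JPY 839,000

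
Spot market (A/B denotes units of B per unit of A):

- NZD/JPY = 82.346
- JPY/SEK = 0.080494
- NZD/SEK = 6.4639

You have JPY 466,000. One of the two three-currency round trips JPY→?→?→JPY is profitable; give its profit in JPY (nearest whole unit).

Profitable loop is JPY → SEK → NZD → JPY:
JPY 466,000 × 0.080494 = SEK 37,510.20
SEK 37,510.20 ÷ 6.4639 = NZD 5,803.03
NZD 5,803.03 × 82.346 = JPY 477,856
Profit = JPY 477,856 − JPY 466,000

Profit: JPY 11,856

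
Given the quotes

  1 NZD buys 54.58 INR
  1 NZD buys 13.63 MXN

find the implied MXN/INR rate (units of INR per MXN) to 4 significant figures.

1 MXN ÷ 13.63 = 0.0733676 NZD
0.0733676 NZD × 54.58 = 4.0044 INR

MXN/INR = 4.004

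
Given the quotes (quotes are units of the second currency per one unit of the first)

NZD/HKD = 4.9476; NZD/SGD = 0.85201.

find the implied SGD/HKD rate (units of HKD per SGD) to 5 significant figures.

SGD/HKD = 5.8070

1 SGD ÷ 0.85201 = 1.1737 NZD
1.1737 NZD × 4.9476 = 5.80697 HKD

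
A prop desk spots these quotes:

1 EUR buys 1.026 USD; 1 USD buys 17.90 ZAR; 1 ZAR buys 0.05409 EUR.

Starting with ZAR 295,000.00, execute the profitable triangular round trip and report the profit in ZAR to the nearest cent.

Profitable loop is ZAR → USD → EUR → ZAR:
ZAR 295,000.00 ÷ 17.90 = USD 16,480.45
USD 16,480.45 ÷ 1.026 = EUR 16,062.81
EUR 16,062.81 ÷ 0.05409 = ZAR 296,964.57
Profit = ZAR 296,964.57 − ZAR 295,000.00

Profit: ZAR 1,964.57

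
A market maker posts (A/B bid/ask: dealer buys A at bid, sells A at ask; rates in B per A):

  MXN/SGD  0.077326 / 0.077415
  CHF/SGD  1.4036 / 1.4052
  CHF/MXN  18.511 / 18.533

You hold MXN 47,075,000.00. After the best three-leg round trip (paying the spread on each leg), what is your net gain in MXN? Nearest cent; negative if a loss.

Best loop MXN → SGD → CHF → MXN:
MXN 47,075,000.00 × 0.077326 (sell MXN at bid) = SGD 3,640,121.45
SGD 3,640,121.45 ÷ 1.4052 (buy CHF at ask) = CHF 2,590,465.02
CHF 2,590,465.02 × 18.511 (sell CHF at bid) = MXN 47,952,098.04

Net profit: MXN 877,098.04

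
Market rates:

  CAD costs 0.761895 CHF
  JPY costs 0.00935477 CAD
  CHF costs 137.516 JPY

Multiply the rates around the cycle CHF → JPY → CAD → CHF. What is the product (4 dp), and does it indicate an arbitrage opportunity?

Around CHF → JPY → CAD → CHF: 1 × 137.516 × 0.00935477 × 0.761895 = 0.980125
Product < 1; profitable direction is CHF → CAD → JPY → CHF.

0.9801 (arbitrage exists)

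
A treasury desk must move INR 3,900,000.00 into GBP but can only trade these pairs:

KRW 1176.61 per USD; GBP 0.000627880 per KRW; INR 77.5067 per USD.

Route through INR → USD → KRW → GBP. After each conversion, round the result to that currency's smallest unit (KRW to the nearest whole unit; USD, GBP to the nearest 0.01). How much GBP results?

GBP 37,173.59

INR 3,900,000.00 ÷ 77.5067 = USD 50,318.23
USD 50,318.23 × 1176.61 = KRW 59,204,933
KRW 59,204,933 × 0.000627880 = GBP 37,173.59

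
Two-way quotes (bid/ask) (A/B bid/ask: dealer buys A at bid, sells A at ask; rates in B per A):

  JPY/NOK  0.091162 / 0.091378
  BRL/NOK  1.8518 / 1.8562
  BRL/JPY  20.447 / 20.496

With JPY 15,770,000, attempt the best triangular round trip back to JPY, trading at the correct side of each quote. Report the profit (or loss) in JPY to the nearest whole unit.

Net profit: JPY 66,178

Best loop JPY → NOK → BRL → JPY:
JPY 15,770,000 × 0.091162 (sell JPY at bid) = NOK 1,437,624.74
NOK 1,437,624.74 ÷ 1.8562 (buy BRL at ask) = BRL 774,498.84
BRL 774,498.84 × 20.447 (sell BRL at bid) = JPY 15,836,178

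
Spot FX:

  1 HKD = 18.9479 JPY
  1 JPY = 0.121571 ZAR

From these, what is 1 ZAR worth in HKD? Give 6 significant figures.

ZAR/HKD = 0.434119

1 ZAR ÷ 0.121571 = 8.22565 JPY
8.22565 JPY ÷ 18.9479 = 0.434119 HKD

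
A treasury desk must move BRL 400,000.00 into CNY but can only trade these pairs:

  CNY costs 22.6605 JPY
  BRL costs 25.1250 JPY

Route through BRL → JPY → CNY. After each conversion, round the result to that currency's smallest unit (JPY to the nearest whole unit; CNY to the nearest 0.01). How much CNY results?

CNY 443,503.01

BRL 400,000.00 × 25.1250 = JPY 10,050,000
JPY 10,050,000 ÷ 22.6605 = CNY 443,503.01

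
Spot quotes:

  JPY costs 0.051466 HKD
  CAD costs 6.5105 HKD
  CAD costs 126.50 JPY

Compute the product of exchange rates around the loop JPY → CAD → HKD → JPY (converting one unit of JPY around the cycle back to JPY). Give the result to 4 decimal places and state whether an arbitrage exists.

Around JPY → CAD → HKD → JPY: 1 ÷ 126.50 × 6.5105 ÷ 0.051466 = 1.000008
Product ≈ 1 (deviation 0.001%, within rounding noise).

1.0000 (no arbitrage)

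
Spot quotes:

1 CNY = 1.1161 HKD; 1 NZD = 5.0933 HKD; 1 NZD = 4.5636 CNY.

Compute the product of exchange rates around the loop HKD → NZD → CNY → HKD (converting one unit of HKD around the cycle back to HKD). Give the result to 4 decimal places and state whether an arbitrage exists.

1.0000 (no arbitrage)

Around HKD → NZD → CNY → HKD: 1 ÷ 5.0933 × 4.5636 × 1.1161 = 1.000026
Product ≈ 1 (deviation 0.003%, within rounding noise).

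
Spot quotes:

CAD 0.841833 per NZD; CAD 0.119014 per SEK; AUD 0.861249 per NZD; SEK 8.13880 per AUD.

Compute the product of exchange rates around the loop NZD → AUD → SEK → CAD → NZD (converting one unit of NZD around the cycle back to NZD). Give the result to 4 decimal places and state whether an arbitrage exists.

0.9910 (arbitrage exists)

Around NZD → AUD → SEK → CAD → NZD: 1 × 0.861249 × 8.13880 × 0.119014 ÷ 0.841833 = 0.990972
Product < 1; profitable direction is NZD → CAD → SEK → AUD → NZD.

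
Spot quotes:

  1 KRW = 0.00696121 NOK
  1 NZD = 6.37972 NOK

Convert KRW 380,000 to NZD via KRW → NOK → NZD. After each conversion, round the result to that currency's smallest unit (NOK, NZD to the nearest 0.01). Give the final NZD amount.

KRW 380,000 × 0.00696121 = NOK 2,645.26
NOK 2,645.26 ÷ 6.37972 = NZD 414.64

NZD 414.64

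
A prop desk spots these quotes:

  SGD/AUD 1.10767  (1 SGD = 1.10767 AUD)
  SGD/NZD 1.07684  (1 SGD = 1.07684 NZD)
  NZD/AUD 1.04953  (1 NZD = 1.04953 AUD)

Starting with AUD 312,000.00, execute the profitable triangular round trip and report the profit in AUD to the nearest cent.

Profit: AUD 6,339.29

Profitable loop is AUD → SGD → NZD → AUD:
AUD 312,000.00 ÷ 1.10767 = SGD 281,672.34
SGD 281,672.34 × 1.07684 = NZD 303,316.04
NZD 303,316.04 × 1.04953 = AUD 318,339.29
Profit = AUD 318,339.29 − AUD 312,000.00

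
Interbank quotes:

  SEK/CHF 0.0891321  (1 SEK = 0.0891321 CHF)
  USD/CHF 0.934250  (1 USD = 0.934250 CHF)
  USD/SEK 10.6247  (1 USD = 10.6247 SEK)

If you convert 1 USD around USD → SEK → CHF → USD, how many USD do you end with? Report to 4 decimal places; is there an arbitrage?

1.0136 (arbitrage exists)

Around USD → SEK → CHF → USD: 1 × 10.6247 × 0.0891321 ÷ 0.934250 = 1.013649
Product > 1; profitable direction is USD → SEK → CHF → USD.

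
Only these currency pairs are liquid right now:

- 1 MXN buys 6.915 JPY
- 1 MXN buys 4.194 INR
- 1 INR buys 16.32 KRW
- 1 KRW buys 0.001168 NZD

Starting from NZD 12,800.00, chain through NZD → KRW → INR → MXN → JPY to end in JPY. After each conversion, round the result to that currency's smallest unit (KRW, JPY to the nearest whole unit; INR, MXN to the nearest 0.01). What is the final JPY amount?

NZD 12,800.00 ÷ 0.001168 = KRW 10,958,904
KRW 10,958,904 ÷ 16.32 = INR 671,501.47
INR 671,501.47 ÷ 4.194 = MXN 160,110.03
MXN 160,110.03 × 6.915 = JPY 1,107,161

JPY 1,107,161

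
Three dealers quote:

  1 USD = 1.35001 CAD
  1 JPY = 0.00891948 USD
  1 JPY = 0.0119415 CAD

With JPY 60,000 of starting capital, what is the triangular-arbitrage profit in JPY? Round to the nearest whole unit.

Profit: JPY 502

Profitable loop is JPY → USD → CAD → JPY:
JPY 60,000 × 0.00891948 = USD 535.17
USD 535.17 × 1.35001 = CAD 722.48
CAD 722.48 ÷ 0.0119415 = JPY 60,502
Profit = JPY 60,502 − JPY 60,000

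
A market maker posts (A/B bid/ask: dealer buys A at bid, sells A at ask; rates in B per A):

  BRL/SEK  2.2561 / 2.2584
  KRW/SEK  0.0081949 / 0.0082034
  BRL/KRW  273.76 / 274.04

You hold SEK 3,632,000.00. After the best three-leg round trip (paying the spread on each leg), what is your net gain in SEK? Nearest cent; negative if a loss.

Net profit: SEK 12,989.97

Best loop SEK → KRW → BRL → SEK:
SEK 3,632,000.00 ÷ 0.0082034 (buy KRW at ask) = KRW 442,743,253
KRW 442,743,253 ÷ 274.04 (buy BRL at ask) = BRL 1,615,615.43
BRL 1,615,615.43 × 2.2561 (sell BRL at bid) = SEK 3,644,989.97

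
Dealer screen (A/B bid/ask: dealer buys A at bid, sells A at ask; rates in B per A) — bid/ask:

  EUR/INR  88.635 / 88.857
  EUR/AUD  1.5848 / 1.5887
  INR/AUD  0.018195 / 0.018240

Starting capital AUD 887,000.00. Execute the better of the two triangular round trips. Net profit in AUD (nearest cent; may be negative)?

Net profit: AUD 13,407.35

Best loop AUD → EUR → INR → AUD:
AUD 887,000.00 ÷ 1.5887 (buy EUR at ask) = EUR 558,318.12
EUR 558,318.12 × 88.635 (sell EUR at bid) = INR 49,486,526.72
INR 49,486,526.72 × 0.018195 (sell INR at bid) = AUD 900,407.35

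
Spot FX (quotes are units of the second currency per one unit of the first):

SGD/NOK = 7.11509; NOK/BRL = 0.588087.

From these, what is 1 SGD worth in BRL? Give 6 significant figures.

SGD/BRL = 4.18429

1 SGD × 7.11509 = 7.11509 NOK
7.11509 NOK × 0.588087 = 4.18429 BRL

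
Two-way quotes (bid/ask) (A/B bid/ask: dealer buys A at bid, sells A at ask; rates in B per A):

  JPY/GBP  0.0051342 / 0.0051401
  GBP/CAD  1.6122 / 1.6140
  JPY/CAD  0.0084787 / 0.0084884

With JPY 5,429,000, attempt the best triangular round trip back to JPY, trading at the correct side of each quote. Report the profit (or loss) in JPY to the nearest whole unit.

Net profit: JPY 119,480

Best loop JPY → CAD → GBP → JPY:
JPY 5,429,000 × 0.0084787 (sell JPY at bid) = CAD 46,030.86
CAD 46,030.86 ÷ 1.6140 (buy GBP at ask) = GBP 28,519.74
GBP 28,519.74 ÷ 0.0051401 (buy JPY at ask) = JPY 5,548,480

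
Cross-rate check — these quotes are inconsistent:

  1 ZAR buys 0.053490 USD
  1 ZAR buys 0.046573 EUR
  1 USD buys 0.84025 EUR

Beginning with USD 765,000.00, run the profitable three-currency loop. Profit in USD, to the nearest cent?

Profit: USD 27,710.35

Profitable loop is USD → ZAR → EUR → USD:
USD 765,000.00 ÷ 0.053490 = ZAR 14,301,738.64
ZAR 14,301,738.64 × 0.046573 = EUR 666,074.87
EUR 666,074.87 ÷ 0.84025 = USD 792,710.35
Profit = USD 792,710.35 − USD 765,000.00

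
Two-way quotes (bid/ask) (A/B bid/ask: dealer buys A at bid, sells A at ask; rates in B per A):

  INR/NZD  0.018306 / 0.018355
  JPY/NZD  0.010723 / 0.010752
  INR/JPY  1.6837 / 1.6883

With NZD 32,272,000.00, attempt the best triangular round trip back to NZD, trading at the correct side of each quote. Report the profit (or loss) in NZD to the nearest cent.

Net profit: NZD 272,714.25

Best loop NZD → JPY → INR → NZD:
NZD 32,272,000.00 ÷ 0.010752 (buy JPY at ask) = JPY 3,001,488,095
JPY 3,001,488,095 ÷ 1.6883 (buy INR at ask) = INR 1,777,816,795.14
INR 1,777,816,795.14 × 0.018306 (sell INR at bid) = NZD 32,544,714.25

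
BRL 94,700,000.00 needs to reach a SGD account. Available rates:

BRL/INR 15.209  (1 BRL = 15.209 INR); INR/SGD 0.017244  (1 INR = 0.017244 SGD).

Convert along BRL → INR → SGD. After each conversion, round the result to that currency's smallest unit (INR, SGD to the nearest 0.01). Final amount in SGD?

BRL 94,700,000.00 × 15.209 = INR 1,440,292,300.00
INR 1,440,292,300.00 × 0.017244 = SGD 24,836,400.42

SGD 24,836,400.42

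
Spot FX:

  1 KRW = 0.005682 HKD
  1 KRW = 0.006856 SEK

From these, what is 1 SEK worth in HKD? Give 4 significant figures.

1 SEK ÷ 0.006856 = 145.858 KRW
145.858 KRW × 0.005682 = 0.828763 HKD

SEK/HKD = 0.8288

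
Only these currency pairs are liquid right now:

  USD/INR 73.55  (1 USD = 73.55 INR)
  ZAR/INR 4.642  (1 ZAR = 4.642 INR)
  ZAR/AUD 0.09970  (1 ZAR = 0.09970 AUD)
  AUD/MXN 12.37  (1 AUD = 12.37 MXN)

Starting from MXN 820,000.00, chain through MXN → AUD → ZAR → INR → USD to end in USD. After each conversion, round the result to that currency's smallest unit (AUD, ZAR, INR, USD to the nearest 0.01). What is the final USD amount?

USD 41,963.48

MXN 820,000.00 ÷ 12.37 = AUD 66,289.41
AUD 66,289.41 ÷ 0.09970 = ZAR 664,888.77
ZAR 664,888.77 × 4.642 = INR 3,086,413.67
INR 3,086,413.67 ÷ 73.55 = USD 41,963.48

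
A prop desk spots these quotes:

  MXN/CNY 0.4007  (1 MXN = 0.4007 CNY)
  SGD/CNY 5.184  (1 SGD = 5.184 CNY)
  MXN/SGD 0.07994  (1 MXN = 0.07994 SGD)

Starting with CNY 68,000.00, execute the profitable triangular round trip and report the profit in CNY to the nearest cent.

Profit: CNY 2,326.45

Profitable loop is CNY → MXN → SGD → CNY:
CNY 68,000.00 ÷ 0.4007 = MXN 169,703.02
MXN 169,703.02 × 0.07994 = SGD 13,566.06
SGD 13,566.06 × 5.184 = CNY 70,326.45
Profit = CNY 70,326.45 − CNY 68,000.00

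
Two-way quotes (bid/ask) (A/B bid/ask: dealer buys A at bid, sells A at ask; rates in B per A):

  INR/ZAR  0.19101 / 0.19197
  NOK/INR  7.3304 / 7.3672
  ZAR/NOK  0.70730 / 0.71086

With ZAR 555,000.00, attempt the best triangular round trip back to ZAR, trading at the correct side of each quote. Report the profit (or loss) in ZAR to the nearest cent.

Net result: ZAR -2,956.78 (no profitable arbitrage after spreads)

Best loop ZAR → INR → NOK → ZAR:
ZAR 555,000.00 ÷ 0.19197 (buy INR at ask) = INR 2,891,076.73
INR 2,891,076.73 ÷ 7.3672 (buy NOK at ask) = NOK 392,425.44
NOK 392,425.44 ÷ 0.71086 (buy ZAR at ask) = ZAR 552,043.22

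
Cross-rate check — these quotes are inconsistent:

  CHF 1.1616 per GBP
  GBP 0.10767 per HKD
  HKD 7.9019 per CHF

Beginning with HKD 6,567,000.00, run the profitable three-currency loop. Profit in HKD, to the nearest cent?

Profitable loop is HKD → CHF → GBP → HKD:
HKD 6,567,000.00 ÷ 7.9019 = CHF 831,065.95
CHF 831,065.95 ÷ 1.1616 = GBP 715,449.33
GBP 715,449.33 ÷ 0.10767 = HKD 6,644,834.53
Profit = HKD 6,644,834.53 − HKD 6,567,000.00

Profit: HKD 77,834.53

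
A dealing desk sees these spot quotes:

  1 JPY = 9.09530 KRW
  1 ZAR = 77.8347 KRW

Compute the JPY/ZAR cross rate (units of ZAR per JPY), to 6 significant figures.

1 JPY × 9.09530 = 9.0953 KRW
9.0953 KRW ÷ 77.8347 = 0.116854 ZAR

JPY/ZAR = 0.116854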